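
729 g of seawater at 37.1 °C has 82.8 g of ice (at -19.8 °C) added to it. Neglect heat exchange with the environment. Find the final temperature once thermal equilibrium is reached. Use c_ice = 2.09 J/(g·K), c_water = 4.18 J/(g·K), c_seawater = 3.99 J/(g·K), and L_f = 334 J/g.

T_f ≈ 23.6 °C

Let T be the final temperature. ΣQ_i = 0:
warm ice to 0 °C: 82.8·2.09·(0 − (-19.8)) = 3426.4
  latent heat to melt: 82.8·334 = 27655
  meltwater 0→T: 82.8·4.18·T = 346.1 T
  seawater cools: 729·3.99·(T − 37.1) = 2908.7(T − 37.1)
3254.8 T = 107913 − 31082 = 76832
T ≈ 23.61 °C. Since T > 0 °C, the all-ice-melts assumption holds.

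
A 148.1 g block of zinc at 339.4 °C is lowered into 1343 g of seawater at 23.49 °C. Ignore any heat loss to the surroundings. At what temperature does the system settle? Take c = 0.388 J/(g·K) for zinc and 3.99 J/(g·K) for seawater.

T_f ≈ 26.8 °C

Heat lost by the zinc equals heat gained by the seawater:
148.1*0.388*(339.4 − T) = 1343*3.99*(T − 23.49)
57.46(339.4 − T) = 5358.6(T − 23.49)
5416 T = 145376  ⇒  T ≈ 26.84 °C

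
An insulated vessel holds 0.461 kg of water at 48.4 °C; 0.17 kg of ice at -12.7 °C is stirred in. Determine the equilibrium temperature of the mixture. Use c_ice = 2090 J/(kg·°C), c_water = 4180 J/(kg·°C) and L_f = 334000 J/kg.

T_f ≈ 12.1 °C

Setting the total heat transfer to zero:
ice -12.7→0 °C: 0.17·2090·12.7 = 4512.3
  melt ice: 0.17·334000 = 56780
  meltwater 0→T: 0.17·4180·T = 710.6 T
  water: 1927(T − 48.4)
2637.6 T = 93266 − 61292 = 31974
T ≈ 12.12 °C. Since T > 0 °C, the all-ice-melts assumption holds.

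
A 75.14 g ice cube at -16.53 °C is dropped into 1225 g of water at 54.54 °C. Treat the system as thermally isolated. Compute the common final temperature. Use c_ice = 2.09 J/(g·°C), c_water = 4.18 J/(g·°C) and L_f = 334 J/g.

T_f ≈ 46.3 °C

Energy conservation, ΣQ = 0:
warm ice to 0 °C: 75.14·2.09·(0 − (-16.53)) = 2595.9
  fusion: m_ice L_f = 75.14·334 = 25097
  meltwater 0→T: 75.14·4.18·T = 314.09 T
  water: 5120.5(T − 54.54)
5434.6 T = 279272 − 27693 = 251579
T ≈ 46.29 °C — above 0 °C, consistent with complete melting.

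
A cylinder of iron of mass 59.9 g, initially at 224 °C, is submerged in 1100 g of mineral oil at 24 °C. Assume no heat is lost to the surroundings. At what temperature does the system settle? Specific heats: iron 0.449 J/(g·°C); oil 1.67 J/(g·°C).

T_f ≈ 26.9 °C

Let T be the final temperature. ΣQ_i = 0:
59.9*0.449*(T − 224) + 1100*1.67*(T − 24) = 0
1863.9 T = 50113
T = 50113 / 1863.9 = 26.9 °C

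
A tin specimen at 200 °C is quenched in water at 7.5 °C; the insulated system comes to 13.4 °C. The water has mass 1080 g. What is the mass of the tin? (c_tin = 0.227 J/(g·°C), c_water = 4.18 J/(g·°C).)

m ≈ 629 g

Setting the total heat transfer to zero:
m·0.227·(13.4 − 200) + 1080·4.18·(13.4 − 7.5) = 0
-42.36 m = -26635
m = -26635/-42.36 ≈ 628.8 g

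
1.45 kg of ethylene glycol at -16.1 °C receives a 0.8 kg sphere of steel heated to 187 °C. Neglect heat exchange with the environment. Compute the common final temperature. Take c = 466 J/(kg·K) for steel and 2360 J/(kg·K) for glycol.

Taking heat into each body as positive, Σ m c ΔT = 0:
0.8·466·(T − 187) + 1.45·2360·(T − (-16.1)) = 0
372.8(T − 187) + 3422(T − (-16.1)) = 0
3794.8 T = 14619
T = 14619/3794.8 ≈ 3.85 °C

T_f ≈ 3.9 °C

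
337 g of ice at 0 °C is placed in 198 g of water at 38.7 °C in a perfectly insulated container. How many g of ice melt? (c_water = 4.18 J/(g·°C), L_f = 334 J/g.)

m_melted ≈ 95.9 g

Heat available from the water dropping to 0 °C: 198·4.18·38.7 = 32030 J.
Fully melting the ice requires m_ice L_f = 337·334 = 112558 J.
32030 J < 112558 J, so only part of the ice melts and the system sits at 0 °C.
m_melted·334 = 32030  ⇒  m_melted ≈ 95.9 g.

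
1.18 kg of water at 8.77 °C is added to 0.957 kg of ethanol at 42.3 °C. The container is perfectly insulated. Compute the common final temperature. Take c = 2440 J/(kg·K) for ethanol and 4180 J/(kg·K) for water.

T_f ≈ 19.5 °C

Set heat shed by the hot body equal to heat absorbed by the cold body:
0.957×2440×(42.3 − T) = 1.18×4180×(T − 8.77)
2335.1(42.3 − T) = 4932.4(T − 8.77)
7267.5 T = 142031  ⇒  T ≈ 19.54 °C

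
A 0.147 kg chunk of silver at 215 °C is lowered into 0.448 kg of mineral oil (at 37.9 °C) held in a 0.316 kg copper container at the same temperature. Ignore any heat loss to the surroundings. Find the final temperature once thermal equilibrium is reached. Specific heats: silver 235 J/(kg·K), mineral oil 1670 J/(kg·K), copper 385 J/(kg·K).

T_f is the heat-capacity-weighted average of the initial temperatures:
T_f = (34.54·215 + 748.16·37.9 + 121.66·37.9) / (34.54 + 748.16 + 121.66)
    = 40393 / 904.37 ≈ 44.66 °C

T_f ≈ 44.7 °C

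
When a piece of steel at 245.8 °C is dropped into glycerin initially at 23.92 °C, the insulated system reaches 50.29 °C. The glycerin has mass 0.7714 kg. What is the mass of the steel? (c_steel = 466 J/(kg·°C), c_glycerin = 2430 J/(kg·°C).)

m ≈ 0.543 kg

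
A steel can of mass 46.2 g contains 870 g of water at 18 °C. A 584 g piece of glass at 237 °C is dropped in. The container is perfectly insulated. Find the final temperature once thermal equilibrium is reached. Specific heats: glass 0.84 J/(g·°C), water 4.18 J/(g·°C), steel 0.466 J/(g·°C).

Taking heat into each body as positive, Σ m c ΔT = 0:
584*0.84*(T − 237) + 870*4.18*(T − 18) + 46.2*0.466*(T − 18) = 0
4148.7 T = 182109
T ≈ 43.90 °C

T_f ≈ 43.9 °C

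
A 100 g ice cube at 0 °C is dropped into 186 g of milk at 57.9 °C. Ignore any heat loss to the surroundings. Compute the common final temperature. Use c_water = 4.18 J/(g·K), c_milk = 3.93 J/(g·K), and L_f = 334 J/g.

T_f ≈ 7.8 °C

Conservation of energy gives ΣQ = 0:
fusion: m_ice L_f = 100×334 = 33400; meltwater 0→T: 100×4.18×T = 418 T; milk cools: 186×3.93×(T − 57.9) = 730.98(T − 57.9)
1149 T = 42324 − 33400 = 8923.7
T ≈ 7.77 °C (positive, so assuming full melt was valid).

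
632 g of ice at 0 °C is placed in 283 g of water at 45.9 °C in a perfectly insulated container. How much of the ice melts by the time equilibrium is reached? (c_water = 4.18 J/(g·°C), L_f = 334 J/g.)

Water can give up m c ΔT = 283·4.18·45.9 = 54297 J before reaching 0 °C.
To melt every bit of ice: 632·334 = 211088 J.
Since 54297 < 211088 J, not all the ice melts; equilibrium is at 0 °C.
Mass melted = 54297/334 ≈ 162.6 g.

m_melted ≈ 163 g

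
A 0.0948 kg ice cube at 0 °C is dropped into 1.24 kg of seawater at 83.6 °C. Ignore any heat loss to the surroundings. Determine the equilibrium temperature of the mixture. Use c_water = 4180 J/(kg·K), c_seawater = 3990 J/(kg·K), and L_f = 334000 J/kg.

Setting the total heat transfer to zero:
melt ice: 0.0948×334000 = 31663
  meltwater 0→T: 0.0948×4180×T = 396.26 T
  seawater cools: 1.24×3990×(T − 83.6) = 4947.6(T − 83.6)
5343.9 T = 413619 − 31663 = 381956
T ≈ 71.48 °C — above 0 °C, consistent with complete melting.

T_f ≈ 71.5 °C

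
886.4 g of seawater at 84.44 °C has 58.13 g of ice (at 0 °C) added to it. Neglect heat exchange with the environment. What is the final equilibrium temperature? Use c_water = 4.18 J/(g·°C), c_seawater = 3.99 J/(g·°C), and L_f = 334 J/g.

T_f ≈ 73.9 °C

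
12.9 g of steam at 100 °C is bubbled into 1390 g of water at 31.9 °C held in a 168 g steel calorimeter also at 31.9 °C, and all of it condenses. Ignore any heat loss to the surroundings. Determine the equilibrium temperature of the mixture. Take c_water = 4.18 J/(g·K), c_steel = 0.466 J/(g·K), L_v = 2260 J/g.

T_f ≈ 37.4 °C

Conservation of energy gives ΣQ = 0:
condense steam: −12.9·2260 = −29154; condensate cools 100→T: 12.9·4.18·(T − 100) = 53.92(T − 100); original water: 5810.2(T − 31.9); cup: 78.29(T − 31.9)
5942.4 T = 29154 + 5392.2 + 187843 = 222389
T ≈ 37.42 °C — below 100 °C, confirming all the steam condensed.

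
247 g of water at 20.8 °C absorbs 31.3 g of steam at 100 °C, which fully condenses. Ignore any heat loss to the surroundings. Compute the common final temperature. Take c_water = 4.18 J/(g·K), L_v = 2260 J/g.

Net heat exchanged in the isolated system is zero:
latent heat released on condensation: 31.3·2260 = 70738; condensed water 100 °C→T: 130.83(T − 100); original water: 1032.5(T − 20.8)
1163.3 T = 70738 + 13083 + 21475 = 105297
T ≈ 90.52 °C, under the boiling point, so the assumption holds.

T_f ≈ 90.5 °C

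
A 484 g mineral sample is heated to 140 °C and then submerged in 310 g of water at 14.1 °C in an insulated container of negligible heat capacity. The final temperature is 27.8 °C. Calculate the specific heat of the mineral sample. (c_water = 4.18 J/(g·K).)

Conservation of energy gives ΣQ = 0:
484·c·(27.8 − 140) + 310·4.18·(27.8 − 14.1) = 0
-54305 c = -17752
c = -17752/-54305 ≈ 0.3269 J/(g·K)

c ≈ 0.327 J/(g·K)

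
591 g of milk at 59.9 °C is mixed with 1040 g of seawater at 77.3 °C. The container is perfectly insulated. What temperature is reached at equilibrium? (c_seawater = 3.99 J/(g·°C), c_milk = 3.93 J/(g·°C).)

T_f ≈ 71.1 °C

Conservation of energy gives ΣQ = 0:
1040·3.99·(T − 77.3) + 591·3.93·(T − 59.9) = 0
6472.2 T = 459890
T = 459890/6472.2 ≈ 71.06 °C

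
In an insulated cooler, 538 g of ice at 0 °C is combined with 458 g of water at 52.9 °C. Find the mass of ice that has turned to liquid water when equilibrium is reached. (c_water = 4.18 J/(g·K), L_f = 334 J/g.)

Water can give up m c ΔT = 458×4.18×52.9 = 101274 J before reaching 0 °C.
Melting all 538 g of ice would need 538×334 = 179692 J.
Since 101274 < 179692 J, not all the ice melts; equilibrium is at 0 °C.
Mass melted = 101274/334 ≈ 303.2 g.

m_melted ≈ 303 g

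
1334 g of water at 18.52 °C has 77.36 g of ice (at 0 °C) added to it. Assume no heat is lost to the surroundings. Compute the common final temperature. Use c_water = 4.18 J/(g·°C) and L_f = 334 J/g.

T_f ≈ 13.1 °C

Energy balance with sensible and latent terms:
fusion: m_ice L_f = 77.36×334 = 25838
  meltwater 0→T: 77.36×4.18×T = 323.36 T
  water: 5576.1(T − 18.52)
5899.5 T = 103270 − 25838 = 77432
T ≈ 13.13 °C (positive, so assuming full melt was valid).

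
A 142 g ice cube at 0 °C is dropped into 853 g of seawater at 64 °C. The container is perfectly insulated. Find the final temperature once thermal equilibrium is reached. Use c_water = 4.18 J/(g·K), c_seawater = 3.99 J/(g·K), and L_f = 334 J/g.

T_f ≈ 42.6 °C

Net heat exchanged in the isolated system is zero:
fusion: m_ice L_f = 142·334 = 47428
  warm the meltwater: 593.56 T
  seawater cools: 853·3.99·(T − 64) = 3403.5(T − 64)
3997 T = 217822 − 47428 = 170394
T ≈ 42.63 °C — above 0 °C, consistent with complete melting.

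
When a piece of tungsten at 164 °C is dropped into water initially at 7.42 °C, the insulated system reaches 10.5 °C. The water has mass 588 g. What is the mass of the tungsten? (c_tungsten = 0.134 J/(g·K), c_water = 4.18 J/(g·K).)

m ≈ 368 g

|Q_tungsten| = |Q_water|:
m·0.134·(164 − 10.5) = 588·4.18·(10.5 − 7.42)
20.57 m = 7570.1  ⇒  m ≈ 368 g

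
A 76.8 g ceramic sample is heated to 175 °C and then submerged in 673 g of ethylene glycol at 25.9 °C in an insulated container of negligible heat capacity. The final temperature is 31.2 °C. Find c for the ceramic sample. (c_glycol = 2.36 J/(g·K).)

c ≈ 0.762 J/(g·K)

Energy conservation, ΣQ = 0:
76.8×c×(31.2 − 175) + 673×2.36×(31.2 − 25.9) = 0
-11044 c = -8417.9
c = -8417.9/-11044 ≈ 0.7622 J/(g·K)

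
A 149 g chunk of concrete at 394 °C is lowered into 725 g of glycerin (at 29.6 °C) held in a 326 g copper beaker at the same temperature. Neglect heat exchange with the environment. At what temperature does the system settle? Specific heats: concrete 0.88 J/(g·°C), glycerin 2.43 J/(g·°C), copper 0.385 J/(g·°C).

T_f ≈ 53.3 °C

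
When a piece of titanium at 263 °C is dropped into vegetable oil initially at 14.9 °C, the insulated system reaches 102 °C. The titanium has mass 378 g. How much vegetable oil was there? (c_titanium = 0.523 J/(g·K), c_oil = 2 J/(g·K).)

m ≈ 183 g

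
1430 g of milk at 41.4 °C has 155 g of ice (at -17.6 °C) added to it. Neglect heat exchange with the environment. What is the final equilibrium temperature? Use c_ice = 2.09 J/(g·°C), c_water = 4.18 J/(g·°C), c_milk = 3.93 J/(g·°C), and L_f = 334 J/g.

T_f ≈ 28.0 °C

Net heat exchanged in the isolated system is zero:
ice -17.6→0 °C: 155·2.09·17.6 = 5701.5; fusion: m_ice L_f = 155·334 = 51770; meltwater 0→T: 155·4.18·T = 647.9 T; milk cools: 1430·3.93·(T − 41.4) = 5619.9(T − 41.4)
6267.8 T = 232664 − 57472 = 175192
T ≈ 27.95 °C — above 0 °C, consistent with complete melting.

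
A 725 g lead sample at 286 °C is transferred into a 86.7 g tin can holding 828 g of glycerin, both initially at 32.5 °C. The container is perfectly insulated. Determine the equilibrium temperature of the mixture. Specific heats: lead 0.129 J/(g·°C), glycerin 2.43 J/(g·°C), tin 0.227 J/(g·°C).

T_f ≈ 43.7 °C

Let T be the final temperature. ΣQ_i = 0:
725*0.129*(T − 286) + 828*2.43*(T − 32.5) + 86.7*0.227*(T − 32.5) = 0
93.53(T − 286) + 2012(T − 32.5) + 19.68(T − 32.5) = 0
(93.53 + 2012 + 19.68) T = 93.53*286 + 2012*32.5 + 19.68*32.5
T ≈ 43.66 °C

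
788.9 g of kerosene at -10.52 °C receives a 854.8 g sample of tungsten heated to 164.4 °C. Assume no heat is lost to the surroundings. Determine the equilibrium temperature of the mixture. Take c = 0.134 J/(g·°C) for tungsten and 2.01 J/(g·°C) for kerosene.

T_f ≈ 1.3 °C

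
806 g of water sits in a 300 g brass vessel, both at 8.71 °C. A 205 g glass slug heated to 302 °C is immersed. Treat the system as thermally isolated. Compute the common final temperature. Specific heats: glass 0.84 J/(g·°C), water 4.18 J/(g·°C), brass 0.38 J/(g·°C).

T_f ≈ 22.5 °C

T_f is the heat-capacity-weighted average of the initial temperatures:
T_f = (172.2×302 + 3369.1×8.71 + 114×8.71) / (172.2 + 3369.1 + 114)
    = 82342 / 3655.3 ≈ 22.53 °C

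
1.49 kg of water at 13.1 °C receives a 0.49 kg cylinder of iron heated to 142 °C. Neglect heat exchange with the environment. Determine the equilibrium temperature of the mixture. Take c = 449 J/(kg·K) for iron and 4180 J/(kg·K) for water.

Heat lost by the iron equals heat gained by the water:
0.49·449·(142 − T) = 1.49·4180·(T − 13.1)
220.01(142 − T) = 6228.2(T − 13.1)
6448.2 T = 112831  ⇒  T ≈ 17.50 °C

T_f ≈ 17.5 °C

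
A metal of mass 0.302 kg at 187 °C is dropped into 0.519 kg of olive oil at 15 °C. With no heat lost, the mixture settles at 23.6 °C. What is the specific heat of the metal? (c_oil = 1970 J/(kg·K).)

Heat gained plus heat lost sum to zero:
0.302·c·(23.6 − 187) + 0.519·1970·(23.6 − 15) = 0
-49.35 c = -8792.9
c = -8792.9/-49.35 ≈ 178.2 J/(kg·K)

c ≈ 178 J/(kg·K)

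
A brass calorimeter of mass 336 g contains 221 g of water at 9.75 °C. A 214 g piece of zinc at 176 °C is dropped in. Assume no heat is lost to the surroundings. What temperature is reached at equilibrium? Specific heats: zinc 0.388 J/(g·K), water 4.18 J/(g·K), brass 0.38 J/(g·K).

Energy conservation, ΣQ = 0:
214×0.388×(T − 176) + 221×4.18×(T − 9.75) + 336×0.38×(T − 9.75) = 0
83.03(T − 176) + 923.78(T − 9.75) + 127.68(T − 9.75) = 0
(83.03 + 923.78 + 127.68) T = 83.03×176 + 923.78×9.75 + 127.68×9.75
T ≈ 21.92 °C

T_f ≈ 21.9 °C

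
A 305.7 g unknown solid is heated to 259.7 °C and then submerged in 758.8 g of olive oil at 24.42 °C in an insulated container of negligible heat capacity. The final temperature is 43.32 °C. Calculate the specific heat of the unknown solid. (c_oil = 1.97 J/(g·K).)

c ≈ 0.427 J/(g·K)

Heat lost by the unknown solid = heat gained by the oil:
305.7·c·(259.7 − 43.32) = 758.8·1.97·(43.32 − 24.42)
66147 c = 28252  ⇒  c ≈ 0.4271 J/(g·K)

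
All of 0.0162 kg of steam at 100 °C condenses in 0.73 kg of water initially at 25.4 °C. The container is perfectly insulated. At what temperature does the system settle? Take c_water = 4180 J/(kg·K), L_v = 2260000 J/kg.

T_f ≈ 38.8 °C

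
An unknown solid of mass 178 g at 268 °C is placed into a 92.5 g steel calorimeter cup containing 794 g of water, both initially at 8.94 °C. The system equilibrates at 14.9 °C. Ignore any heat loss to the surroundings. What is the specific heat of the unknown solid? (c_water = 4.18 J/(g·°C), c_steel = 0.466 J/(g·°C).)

Taking heat into each body as positive, Σ m c ΔT = 0:
178×c×(14.9 − 268) + 794×4.18×(14.9 − 8.94) + 92.5×0.466×(14.9 − 8.94) = 0
-45052 c = -20038
c = -20038/-45052 ≈ 0.4448 J/(g·°C)

c ≈ 0.445 J/(g·°C)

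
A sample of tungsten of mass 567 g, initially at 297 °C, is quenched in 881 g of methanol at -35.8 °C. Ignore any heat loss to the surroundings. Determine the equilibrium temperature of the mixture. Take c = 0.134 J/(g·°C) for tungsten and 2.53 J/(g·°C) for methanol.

Net heat exchanged in the isolated system is zero:
567×0.134×(T − 297) + 881×2.53×(T − (-35.8)) = 0
2304.9 T = -57230
T = -57230 / 2304.9 = -24.8 °C

T_f ≈ -24.8 °C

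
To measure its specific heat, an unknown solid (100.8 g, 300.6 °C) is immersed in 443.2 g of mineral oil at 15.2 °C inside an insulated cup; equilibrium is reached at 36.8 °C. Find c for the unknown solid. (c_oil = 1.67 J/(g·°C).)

c ≈ 0.601 J/(g·°C)

Heat lost by the unknown solid = heat gained by the oil:
100.8·c·(300.6 − 36.8) = 443.2·1.67·(36.8 − 15.2)
26591 c = 15987  ⇒  c ≈ 0.6012 J/(g·°C)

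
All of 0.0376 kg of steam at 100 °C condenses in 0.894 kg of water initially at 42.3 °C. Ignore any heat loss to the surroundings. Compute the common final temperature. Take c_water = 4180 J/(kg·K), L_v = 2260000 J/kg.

T_f ≈ 66.5 °C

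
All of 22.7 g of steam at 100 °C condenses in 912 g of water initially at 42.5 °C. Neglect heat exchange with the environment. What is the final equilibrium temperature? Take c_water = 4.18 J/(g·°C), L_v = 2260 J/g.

T_f ≈ 57.0 °C

Taking heat into each body as positive, Σ m c ΔT = 0:
latent heat released on condensation: 22.7×2260 = 51302
  condensate cools 100→T: 22.7×4.18×(T − 100) = 94.89(T − 100)
  water warms: 912×4.18×(T − 42.5) = 3812.2(T − 42.5)
3907 T = 51302 + 9488.6 + 162017 = 222807
T ≈ 57.03 °C — below 100 °C, confirming all the steam condensed.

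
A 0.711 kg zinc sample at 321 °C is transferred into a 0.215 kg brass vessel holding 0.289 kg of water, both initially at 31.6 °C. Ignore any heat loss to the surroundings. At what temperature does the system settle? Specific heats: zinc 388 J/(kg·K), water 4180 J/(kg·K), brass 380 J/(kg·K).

T_f ≈ 82.6 °C

Heat gained plus heat lost sum to zero:
0.711×388×(T − 321) + 0.289×4180×(T − 31.6) + 0.215×380×(T − 31.6) = 0
275.87(T − 321) + 1208(T − 31.6) + 81.7(T − 31.6) = 0
1565.6 T = 129309
T = 129309/1565.6 ≈ 82.59 °C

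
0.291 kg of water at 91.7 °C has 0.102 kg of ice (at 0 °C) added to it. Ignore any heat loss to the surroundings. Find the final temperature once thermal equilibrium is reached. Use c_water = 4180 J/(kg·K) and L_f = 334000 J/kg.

Conservation of energy gives ΣQ = 0:
fusion: m_ice L_f = 0.102×334000 = 34068; warm the meltwater: 426.36 T; water cools: 0.291×4180×(T − 91.7) = 1216.4(T − 91.7)
1642.7 T = 111542 − 34068 = 77474
T ≈ 47.16 °C — above 0 °C, consistent with complete melting.

T_f ≈ 47.2 °C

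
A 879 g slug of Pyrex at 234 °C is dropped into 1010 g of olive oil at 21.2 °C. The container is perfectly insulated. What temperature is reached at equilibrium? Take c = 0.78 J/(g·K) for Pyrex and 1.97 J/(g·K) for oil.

Heat gained plus heat lost sum to zero:
879×0.78×(T − 234) + 1010×1.97×(T − 21.2) = 0
685.62(T − 234) + 1989.7(T − 21.2) = 0
(685.62 + 1989.7) T = 685.62×234 + 1989.7×21.2
T ≈ 75.74 °C

T_f ≈ 75.7 °C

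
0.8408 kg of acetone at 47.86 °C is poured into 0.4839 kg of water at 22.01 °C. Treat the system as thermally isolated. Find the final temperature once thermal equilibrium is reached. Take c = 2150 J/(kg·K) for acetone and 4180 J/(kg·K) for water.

T_f ≈ 34.2 °C

Heat gained plus heat lost sum to zero:
0.8408*2150*(T − 47.86) + 0.4839*4180*(T − 22.01) = 0
1807.7(T − 47.86) + 2022.7(T − 22.01) = 0
3830.4 T = 131037
T = 131037 / 3830.4 = 34.2 °C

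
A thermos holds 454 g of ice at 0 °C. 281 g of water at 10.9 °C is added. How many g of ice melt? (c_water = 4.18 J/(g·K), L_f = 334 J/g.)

m_melted ≈ 38.3 g

Heat available from the water dropping to 0 °C: 281×4.18×10.9 = 12803 J.
Melting all 454 g of ice would need 454×334 = 151636 J.
That's not enough to melt it all — equilibrium is at 0 °C with ice remaining.
Mass melted = 12803/334 ≈ 38.33 g.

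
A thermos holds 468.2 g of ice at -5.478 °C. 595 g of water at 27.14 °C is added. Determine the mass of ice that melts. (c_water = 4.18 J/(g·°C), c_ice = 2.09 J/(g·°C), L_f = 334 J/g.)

m_melted ≈ 186 g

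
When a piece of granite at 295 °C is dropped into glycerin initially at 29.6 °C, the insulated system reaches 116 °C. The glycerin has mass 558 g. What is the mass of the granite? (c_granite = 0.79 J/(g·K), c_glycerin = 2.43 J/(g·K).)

Heat gained plus heat lost sum to zero:
m·0.79·(116 − 295) + 558·2.43·(116 − 29.6) = 0
-141.41 m = -117153
m = -117153/-141.41 ≈ 828.5 g

m ≈ 828 g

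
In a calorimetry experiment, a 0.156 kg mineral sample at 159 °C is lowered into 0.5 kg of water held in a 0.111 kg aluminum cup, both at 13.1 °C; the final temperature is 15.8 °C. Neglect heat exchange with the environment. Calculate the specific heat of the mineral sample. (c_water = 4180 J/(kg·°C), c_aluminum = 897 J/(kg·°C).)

c ≈ 265 J/(kg·°C)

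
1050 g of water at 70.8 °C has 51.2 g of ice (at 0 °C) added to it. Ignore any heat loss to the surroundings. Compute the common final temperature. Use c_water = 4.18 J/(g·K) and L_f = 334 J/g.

T_f ≈ 63.8 °C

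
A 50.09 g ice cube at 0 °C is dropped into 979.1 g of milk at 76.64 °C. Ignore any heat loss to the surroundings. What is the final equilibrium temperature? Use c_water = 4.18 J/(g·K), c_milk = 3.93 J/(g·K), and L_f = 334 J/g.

Net heat exchanged in the isolated system is zero:
latent heat to melt: 50.09·334 = 16730; warm the meltwater: 209.38 T; milk: 3847.9(T − 76.64)
4057.2 T = 294900 − 16730 = 278170
T ≈ 68.56 °C — above 0 °C, consistent with complete melting.

T_f ≈ 68.6 °C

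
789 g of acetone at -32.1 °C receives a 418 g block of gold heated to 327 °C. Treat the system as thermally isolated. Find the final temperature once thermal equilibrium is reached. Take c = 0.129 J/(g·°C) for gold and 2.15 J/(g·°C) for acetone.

With ΣQ=0 the equilibrium temperature is the m·c-weighted mean:
T_f = (53.92·327 + 1696.3·(-32.1)) / (53.92 + 1696.3)
    = -36820 / 1750.3 ≈ -21.04 °C

T_f ≈ -21.0 °C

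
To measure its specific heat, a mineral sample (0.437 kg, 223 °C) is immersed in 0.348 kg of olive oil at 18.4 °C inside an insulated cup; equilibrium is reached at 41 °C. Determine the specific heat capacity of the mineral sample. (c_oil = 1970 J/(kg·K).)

Conservation of energy gives ΣQ = 0:
0.437·c·(41 − 223) + 0.348·1970·(41 − 18.4) = 0
-79.53 c = -15494
c = -15494/-79.53 ≈ 194.8 J/(kg·K)

c ≈ 195 J/(kg·K)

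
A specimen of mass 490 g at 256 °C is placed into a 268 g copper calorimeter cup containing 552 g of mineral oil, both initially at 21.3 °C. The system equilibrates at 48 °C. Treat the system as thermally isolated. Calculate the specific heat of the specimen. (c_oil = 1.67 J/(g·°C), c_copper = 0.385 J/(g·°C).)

c ≈ 0.269 J/(g·°C)

Energy conservation, ΣQ = 0:
490×c×(48 − 256) + 552×1.67×(48 − 21.3) + 268×0.385×(48 − 21.3) = 0
-101920 c = -27368
c = -27368/-101920 ≈ 0.2685 J/(g·°C)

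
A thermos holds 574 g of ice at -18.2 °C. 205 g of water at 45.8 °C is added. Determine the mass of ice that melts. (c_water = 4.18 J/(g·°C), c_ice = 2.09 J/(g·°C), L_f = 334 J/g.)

m_melted ≈ 52.1 g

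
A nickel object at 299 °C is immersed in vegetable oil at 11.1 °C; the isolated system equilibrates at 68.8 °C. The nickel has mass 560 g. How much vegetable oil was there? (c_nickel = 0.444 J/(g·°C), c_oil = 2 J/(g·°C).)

Taking heat into each body as positive, Σ m c ΔT = 0:
560·0.444·(68.8 − 299) + m·2·(68.8 − 11.1) = 0
115.4 m = 57237
m = 57237/115.4 ≈ 496 g

m ≈ 496 g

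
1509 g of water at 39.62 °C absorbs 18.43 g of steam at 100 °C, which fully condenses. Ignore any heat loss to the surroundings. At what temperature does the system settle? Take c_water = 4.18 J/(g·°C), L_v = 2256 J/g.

T_f ≈ 46.9 °C

Taking heat into each body as positive, Σ m c ΔT = 0:
steam→water at 100 °C releases m L_v = 18.43·2256 = 41578
  condensate cools 100→T: 18.43·4.18·(T − 100) = 77.04(T − 100)
  water warms: 1509·4.18·(T − 39.62) = 6307.6(T − 39.62)
6384.7 T = 41578 + 7703.7 + 249908 = 299190
T ≈ 46.86 °C (< 100 °C, so full condensation is consistent).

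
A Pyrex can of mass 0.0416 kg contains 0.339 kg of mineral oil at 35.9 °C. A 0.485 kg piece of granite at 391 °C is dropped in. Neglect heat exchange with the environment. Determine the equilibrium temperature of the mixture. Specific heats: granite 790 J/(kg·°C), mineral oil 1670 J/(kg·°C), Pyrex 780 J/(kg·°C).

T_f ≈ 174.5 °C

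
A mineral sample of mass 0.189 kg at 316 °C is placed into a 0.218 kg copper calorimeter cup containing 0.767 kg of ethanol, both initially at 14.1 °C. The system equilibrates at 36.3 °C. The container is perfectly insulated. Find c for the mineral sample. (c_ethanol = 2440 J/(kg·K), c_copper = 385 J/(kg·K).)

Conservation of energy gives ΣQ = 0:
0.189×c×(36.3 − 316) + 0.767×2440×(36.3 − 14.1) + 0.218×385×(36.3 − 14.1) = 0
-52.86 c = -43410
c = -43410/-52.86 ≈ 821.2 J/(kg·K)

c ≈ 821 J/(kg·K)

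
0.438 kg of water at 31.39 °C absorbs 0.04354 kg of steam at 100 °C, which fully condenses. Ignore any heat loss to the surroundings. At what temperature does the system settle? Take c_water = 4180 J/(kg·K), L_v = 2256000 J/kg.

Energy balance with sensible and latent terms:
steam→water at 100 °C releases m L_v = 0.04354×2256000 = 98226; condensate cools 100→T: 0.04354×4180×(T − 100) = 182(T − 100); original water: 1830.8(T − 31.39)
2012.8 T = 98226 + 18200 + 57470 = 173896
T ≈ 86.39 °C (< 100 °C, so full condensation is consistent).

T_f ≈ 86.4 °C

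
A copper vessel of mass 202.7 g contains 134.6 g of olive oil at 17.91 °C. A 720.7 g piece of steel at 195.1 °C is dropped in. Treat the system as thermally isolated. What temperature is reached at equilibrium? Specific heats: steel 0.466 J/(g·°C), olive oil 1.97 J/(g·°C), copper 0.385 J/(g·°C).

T_f ≈ 105.5 °C

Taking heat into each body as positive, Σ m c ΔT = 0:
720.7*0.466*(T − 195.1) + 134.6*1.97*(T − 17.91) + 202.7*0.385*(T − 17.91) = 0
335.85(T − 195.1) + 265.16(T − 17.91) + 78.04(T − 17.91) = 0
(335.85 + 265.16 + 78.04) T = 335.85*195.1 + 265.16*17.91 + 78.04*17.91
T = 71670/679.05 ≈ 105.55 °C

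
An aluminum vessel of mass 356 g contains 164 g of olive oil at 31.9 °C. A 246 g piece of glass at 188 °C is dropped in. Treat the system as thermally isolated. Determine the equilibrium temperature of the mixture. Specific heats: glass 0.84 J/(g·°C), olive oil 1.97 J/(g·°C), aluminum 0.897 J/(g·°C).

T_f ≈ 69.9 °C

With ΣQ=0 the equilibrium temperature is the m·c-weighted mean:
T_f = (206.64·188 + 323.08·31.9 + 319.33·31.9) / (206.64 + 323.08 + 319.33)
    = 59341 / 849.05 ≈ 69.89 °C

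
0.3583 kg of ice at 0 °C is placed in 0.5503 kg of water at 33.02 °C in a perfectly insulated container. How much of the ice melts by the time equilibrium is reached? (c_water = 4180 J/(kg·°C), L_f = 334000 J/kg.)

m_melted ≈ 0.227 kg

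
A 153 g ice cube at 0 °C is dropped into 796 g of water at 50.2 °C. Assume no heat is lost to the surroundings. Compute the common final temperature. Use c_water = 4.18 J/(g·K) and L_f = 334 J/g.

Conservation of energy gives ΣQ = 0:
fusion: m_ice L_f = 153·334 = 51102
  warm the meltwater: 639.54 T
  water: 3327.3(T − 50.2)
3966.8 T = 167029 − 51102 = 115927
T ≈ 29.22 °C (positive, so assuming full melt was valid).

T_f ≈ 29.2 °C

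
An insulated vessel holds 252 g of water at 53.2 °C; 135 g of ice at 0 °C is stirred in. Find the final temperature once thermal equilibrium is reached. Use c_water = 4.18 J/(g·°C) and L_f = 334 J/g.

Sum of m c ΔT and latent-heat terms is zero:
fusion: m_ice L_f = 135·334 = 45090; warm the meltwater: 564.3 T; water cools: 252·4.18·(T − 53.2) = 1053.4(T − 53.2)
1617.7 T = 56039 − 45090 = 10949
T ≈ 6.77 °C — above 0 °C, consistent with complete melting.

T_f ≈ 6.8 °C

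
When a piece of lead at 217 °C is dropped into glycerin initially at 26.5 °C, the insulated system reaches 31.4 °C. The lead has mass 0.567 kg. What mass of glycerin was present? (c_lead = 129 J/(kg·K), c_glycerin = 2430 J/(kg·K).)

m ≈ 1.14 kg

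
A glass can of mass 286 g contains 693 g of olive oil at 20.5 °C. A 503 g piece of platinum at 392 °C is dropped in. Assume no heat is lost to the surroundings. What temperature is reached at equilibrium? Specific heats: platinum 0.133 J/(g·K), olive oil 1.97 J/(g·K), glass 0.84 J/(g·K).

T_f ≈ 35.4 °C

Taking heat into each body as positive, Σ m c ΔT = 0:
503*0.133*(T − 392) + 693*1.97*(T − 20.5) + 286*0.84*(T − 20.5) = 0
(66.9 + 1365.2 + 240.24) T = 66.9*392 + 1365.2*20.5 + 240.24*20.5
T ≈ 35.36 °C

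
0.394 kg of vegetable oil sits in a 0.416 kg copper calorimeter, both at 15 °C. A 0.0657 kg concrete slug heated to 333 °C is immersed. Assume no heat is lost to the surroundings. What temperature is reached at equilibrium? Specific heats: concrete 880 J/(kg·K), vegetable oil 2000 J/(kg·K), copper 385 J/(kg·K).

Energy conservation, ΣQ = 0:
0.0657*880*(T − 333) + 0.394*2000*(T − 15) + 0.416*385*(T − 15) = 0
57.82(T − 333) + 788(T − 15) + 160.16(T − 15) = 0
(57.82 + 788 + 160.16) T = 57.82*333 + 788*15 + 160.16*15
T = 33475/1006 ≈ 33.28 °C

T_f ≈ 33.3 °C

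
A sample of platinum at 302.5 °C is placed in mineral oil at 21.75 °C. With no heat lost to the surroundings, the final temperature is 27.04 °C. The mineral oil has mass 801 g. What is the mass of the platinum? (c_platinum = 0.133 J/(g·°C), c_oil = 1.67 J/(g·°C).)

m ≈ 193 g

|Q_platinum| = |Q_oil|:
m×0.133×(302.5 − 27.04) = 801×1.67×(27.04 − 21.75)
36.64 m = 7076.3  ⇒  m ≈ 193.1 g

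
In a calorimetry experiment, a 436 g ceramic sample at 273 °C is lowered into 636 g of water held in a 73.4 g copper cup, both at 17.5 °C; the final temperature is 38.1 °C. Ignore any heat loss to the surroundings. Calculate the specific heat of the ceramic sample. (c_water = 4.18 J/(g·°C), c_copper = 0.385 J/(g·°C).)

Net heat exchanged in the isolated system is zero:
436·c·(38.1 − 273) + 636·4.18·(38.1 − 17.5) + 73.4·0.385·(38.1 − 17.5) = 0
-102416 c = -55347
c = -55347/-102416 ≈ 0.5404 J/(g·°C)

c ≈ 0.54 J/(g·°C)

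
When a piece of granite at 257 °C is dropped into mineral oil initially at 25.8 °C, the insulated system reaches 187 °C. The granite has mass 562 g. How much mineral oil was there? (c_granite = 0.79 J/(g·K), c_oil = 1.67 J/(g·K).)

Conservation of energy gives ΣQ = 0:
562·0.79·(187 − 257) + m·1.67·(187 − 25.8) = 0
269.2 m = 31079
m = 31079/269.2 ≈ 115.4 g

m ≈ 115 g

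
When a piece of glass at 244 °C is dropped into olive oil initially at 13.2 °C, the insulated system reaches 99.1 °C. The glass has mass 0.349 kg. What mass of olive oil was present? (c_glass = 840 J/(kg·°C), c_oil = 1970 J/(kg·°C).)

|Q_glass| = |Q_oil|:
0.349·840·(244 − 99.1) = m·1970·(99.1 − 13.2)
169223 m = 42479  ⇒  m ≈ 0.251 kg

m ≈ 0.251 kg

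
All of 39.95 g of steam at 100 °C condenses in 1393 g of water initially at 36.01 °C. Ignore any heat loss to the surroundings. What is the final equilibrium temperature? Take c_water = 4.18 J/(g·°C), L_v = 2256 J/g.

T_f ≈ 52.8 °C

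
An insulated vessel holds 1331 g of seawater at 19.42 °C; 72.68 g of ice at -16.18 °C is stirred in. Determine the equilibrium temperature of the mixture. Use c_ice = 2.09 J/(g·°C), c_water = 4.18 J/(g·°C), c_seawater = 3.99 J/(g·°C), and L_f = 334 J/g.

Sum of m c ΔT and latent-heat terms is zero:
warm ice to 0 °C: 72.68×2.09×(0 − (-16.18)) = 2457.8
  latent heat to melt: 72.68×334 = 24275
  warm the meltwater: 303.8 T
  seawater: 5310.7(T − 19.42)
5614.5 T = 103134 − 26733 = 76401
T ≈ 13.61 °C (positive, so assuming full melt was valid).

T_f ≈ 13.6 °C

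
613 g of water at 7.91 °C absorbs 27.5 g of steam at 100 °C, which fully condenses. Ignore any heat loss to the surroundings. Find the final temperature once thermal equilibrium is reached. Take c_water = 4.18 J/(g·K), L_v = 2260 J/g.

Let T be the final temperature. ΣQ_i = 0:
steam→water at 100 °C releases m L_v = 27.5·2260 = 62150; condensate cools 100→T: 27.5·4.18·(T − 100) = 114.95(T − 100); water warms: 613·4.18·(T − 7.91) = 2562.3(T − 7.91)
2677.3 T = 62150 + 11495 + 20268 = 93913
T ≈ 35.08 °C, under the boiling point, so the assumption holds.

T_f ≈ 35.1 °C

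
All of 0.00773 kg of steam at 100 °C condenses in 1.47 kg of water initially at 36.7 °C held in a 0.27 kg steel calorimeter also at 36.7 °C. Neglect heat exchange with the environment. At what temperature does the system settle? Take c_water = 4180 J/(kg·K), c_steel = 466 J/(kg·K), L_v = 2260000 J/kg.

T_f ≈ 39.8 °C

Taking heat into each body as positive, Σ m c ΔT = 0:
latent heat released on condensation: 0.00773×2260000 = 17470; condensate cools 100→T: 0.00773×4180×(T − 100) = 32.31(T − 100); water warms: 1.47×4180×(T − 36.7) = 6144.6(T − 36.7); cup: 125.82(T − 36.7)
6302.7 T = 17470 + 3231.1 + 230124 = 250825
T ≈ 39.80 °C — below 100 °C, confirming all the steam condensed.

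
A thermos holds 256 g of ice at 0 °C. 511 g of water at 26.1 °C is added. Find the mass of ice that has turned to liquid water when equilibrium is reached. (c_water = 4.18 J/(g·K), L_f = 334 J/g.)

m_melted ≈ 167 g

Cooling the water to 0 °C releases 511×4.18×26.1 = 55749 J.
Melting all 256 g of ice would need 256×334 = 85504 J.
Since 55749 < 85504 J, not all the ice melts; equilibrium is at 0 °C.
m_melted×334 = 55749  ⇒  m_melted ≈ 166.9 g.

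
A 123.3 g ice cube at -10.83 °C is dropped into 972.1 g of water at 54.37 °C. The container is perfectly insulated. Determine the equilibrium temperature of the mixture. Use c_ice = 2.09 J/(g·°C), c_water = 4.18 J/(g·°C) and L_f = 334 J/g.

Heat gained plus heat lost sum to zero:
ice -10.83→0 °C: 123.3·2.09·10.83 = 2790.9
  melt ice: 123.3·334 = 41182
  warm the meltwater: 515.39 T
  water: 4063.4(T − 54.37)
4578.8 T = 220926 − 43973 = 176953
T ≈ 38.65 °C (positive, so assuming full melt was valid).

T_f ≈ 38.6 °C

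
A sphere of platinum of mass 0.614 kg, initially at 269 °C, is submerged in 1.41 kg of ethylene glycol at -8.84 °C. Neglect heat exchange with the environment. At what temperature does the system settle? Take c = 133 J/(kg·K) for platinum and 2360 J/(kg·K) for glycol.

Net heat exchanged in the isolated system is zero:
0.614×133×(T − 269) + 1.41×2360×(T − (-8.84)) = 0
(81.66 + 3327.6) T = 81.66×269 + 3327.6×(-8.84)
T ≈ -2.18 °C

T_f ≈ -2.2 °C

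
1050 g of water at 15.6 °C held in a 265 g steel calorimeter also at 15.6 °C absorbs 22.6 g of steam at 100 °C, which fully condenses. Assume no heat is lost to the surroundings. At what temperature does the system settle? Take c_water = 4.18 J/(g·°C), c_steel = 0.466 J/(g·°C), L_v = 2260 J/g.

T_f ≈ 28.4 °C

Sum of m c ΔT and latent-heat terms is zero:
condense steam: −22.6·2260 = −51076; condensed water 100 °C→T: 94.47(T − 100); original water: 4389(T − 15.6); cup: 123.49(T − 15.6)
4607 T = 51076 + 9446.8 + 70395 = 130918
T ≈ 28.42 °C, under the boiling point, so the assumption holds.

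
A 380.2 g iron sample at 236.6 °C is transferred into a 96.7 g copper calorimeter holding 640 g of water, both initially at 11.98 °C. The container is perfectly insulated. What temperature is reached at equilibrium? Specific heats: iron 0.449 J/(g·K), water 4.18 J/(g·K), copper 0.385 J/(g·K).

Energy conservation, ΣQ = 0:
380.2×0.449×(T − 236.6) + 640×4.18×(T − 11.98) + 96.7×0.385×(T − 11.98) = 0
170.71(T − 236.6) + 2675.2(T − 11.98) + 37.23(T − 11.98) = 0
2883.1 T = 72885
T = 72885/2883.1 ≈ 25.28 °C

T_f ≈ 25.3 °C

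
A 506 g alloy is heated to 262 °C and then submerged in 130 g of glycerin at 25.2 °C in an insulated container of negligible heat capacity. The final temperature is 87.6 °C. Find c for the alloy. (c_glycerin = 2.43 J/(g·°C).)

c ≈ 0.223 J/(g·°C)

Setting the total heat transfer to zero:
506×c×(87.6 − 262) + 130×2.43×(87.6 − 25.2) = 0
-88246 c = -19712
c = -19712/-88246 ≈ 0.2234 J/(g·°C)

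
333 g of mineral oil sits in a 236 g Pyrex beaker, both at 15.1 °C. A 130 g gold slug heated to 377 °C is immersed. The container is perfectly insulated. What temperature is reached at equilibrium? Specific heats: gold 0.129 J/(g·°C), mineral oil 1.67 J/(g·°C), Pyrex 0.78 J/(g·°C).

Energy conservation, ΣQ = 0:
130*0.129*(T − 377) + 333*1.67*(T − 15.1) + 236*0.78*(T − 15.1) = 0
16.77(T − 377) + 556.11(T − 15.1) + 184.08(T − 15.1) = 0
(16.77 + 556.11 + 184.08) T = 16.77*377 + 556.11*15.1 + 184.08*15.1
T = 17499/756.96 ≈ 23.12 °C

T_f ≈ 23.1 °C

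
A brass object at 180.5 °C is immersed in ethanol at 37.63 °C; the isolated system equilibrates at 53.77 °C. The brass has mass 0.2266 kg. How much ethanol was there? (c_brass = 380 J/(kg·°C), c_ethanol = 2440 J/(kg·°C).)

m ≈ 0.277 kg

Taking heat into each body as positive, Σ m c ΔT = 0:
0.2266·380·(53.77 − 180.5) + m·2440·(53.77 − 37.63) = 0
39382 m = 10912
m = 10912/39382 ≈ 0.2771 kg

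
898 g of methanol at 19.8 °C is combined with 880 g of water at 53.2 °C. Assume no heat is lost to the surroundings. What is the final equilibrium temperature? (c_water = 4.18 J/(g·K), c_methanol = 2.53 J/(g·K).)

T_f ≈ 40.4 °C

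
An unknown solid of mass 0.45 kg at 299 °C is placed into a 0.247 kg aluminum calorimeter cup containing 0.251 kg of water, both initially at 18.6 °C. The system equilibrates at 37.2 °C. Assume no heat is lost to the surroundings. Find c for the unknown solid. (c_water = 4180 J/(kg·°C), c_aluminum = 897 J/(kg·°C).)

c ≈ 201 J/(kg·°C)

Conservation of energy gives ΣQ = 0:
0.45·c·(37.2 − 299) + 0.251·4180·(37.2 − 18.6) + 0.247·897·(37.2 − 18.6) = 0
-117.81 c = -23636
c = -23636/-117.81 ≈ 200.6 J/(kg·°C)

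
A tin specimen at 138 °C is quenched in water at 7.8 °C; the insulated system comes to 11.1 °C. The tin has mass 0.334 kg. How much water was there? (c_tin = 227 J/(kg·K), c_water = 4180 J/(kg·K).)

m ≈ 0.697 kg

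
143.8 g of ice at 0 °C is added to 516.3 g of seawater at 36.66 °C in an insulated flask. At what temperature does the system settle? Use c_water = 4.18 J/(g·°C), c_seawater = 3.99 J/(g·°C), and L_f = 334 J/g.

Energy balance with sensible and latent terms:
latent heat to melt: 143.8·334 = 48029
  warm the meltwater: 601.08 T
  seawater: 2060(T − 36.66)
2661.1 T = 75521 − 48029 = 27492
T ≈ 10.33 °C. Since T > 0 °C, the all-ice-melts assumption holds.

T_f ≈ 10.3 °C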